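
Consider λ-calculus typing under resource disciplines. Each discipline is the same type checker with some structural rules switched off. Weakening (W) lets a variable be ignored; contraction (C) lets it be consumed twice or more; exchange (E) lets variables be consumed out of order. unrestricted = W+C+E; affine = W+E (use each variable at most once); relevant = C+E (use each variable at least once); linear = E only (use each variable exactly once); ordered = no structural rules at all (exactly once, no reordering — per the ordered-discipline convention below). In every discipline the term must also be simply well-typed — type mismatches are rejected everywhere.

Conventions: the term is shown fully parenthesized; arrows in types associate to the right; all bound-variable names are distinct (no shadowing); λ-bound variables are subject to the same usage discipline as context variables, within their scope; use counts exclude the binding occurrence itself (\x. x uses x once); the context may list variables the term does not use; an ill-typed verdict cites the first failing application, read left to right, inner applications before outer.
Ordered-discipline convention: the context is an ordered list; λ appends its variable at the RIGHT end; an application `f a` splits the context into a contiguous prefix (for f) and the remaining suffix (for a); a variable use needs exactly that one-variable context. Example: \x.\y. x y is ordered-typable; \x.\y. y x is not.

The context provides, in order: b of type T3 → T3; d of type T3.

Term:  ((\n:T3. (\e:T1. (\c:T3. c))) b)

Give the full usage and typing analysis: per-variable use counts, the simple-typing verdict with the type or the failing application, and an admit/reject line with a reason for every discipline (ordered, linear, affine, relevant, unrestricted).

variable uses: b: 1×; d: 0×; n (bound): 0×; e (bound): 0×; c (bound): 1×
use order (left to right): c, b
typing: ill-typed: a function awaiting T3 gets T3 → T3
ordered: ✗, fails simple typing
linear: ✗, a type mismatch blocks all five
affine: ✗, the type mismatch rejects it
relevant: ✗, not simply typable
unrestricted: ✗, fails simple typing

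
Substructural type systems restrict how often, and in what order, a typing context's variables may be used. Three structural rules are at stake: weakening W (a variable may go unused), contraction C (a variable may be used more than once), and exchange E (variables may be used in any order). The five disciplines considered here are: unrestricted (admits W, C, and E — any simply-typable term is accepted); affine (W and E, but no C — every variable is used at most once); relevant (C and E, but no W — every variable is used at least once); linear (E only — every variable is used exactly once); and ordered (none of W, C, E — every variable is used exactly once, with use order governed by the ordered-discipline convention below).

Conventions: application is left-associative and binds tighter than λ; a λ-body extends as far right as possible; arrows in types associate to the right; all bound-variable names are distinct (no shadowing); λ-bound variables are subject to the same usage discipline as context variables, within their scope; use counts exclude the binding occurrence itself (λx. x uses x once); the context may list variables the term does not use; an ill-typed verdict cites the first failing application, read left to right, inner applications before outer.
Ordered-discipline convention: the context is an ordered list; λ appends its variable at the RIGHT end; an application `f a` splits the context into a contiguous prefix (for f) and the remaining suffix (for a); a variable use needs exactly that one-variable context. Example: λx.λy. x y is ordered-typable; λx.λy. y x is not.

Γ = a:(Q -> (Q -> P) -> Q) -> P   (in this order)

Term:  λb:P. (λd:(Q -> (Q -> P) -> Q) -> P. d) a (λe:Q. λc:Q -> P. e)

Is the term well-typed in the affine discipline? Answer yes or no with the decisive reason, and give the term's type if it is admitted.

yes — no duplicate uses among a, b, d, e, c; term : P -> P
counts: a ×1, b (λ-bound) ×0, d (λ-bound) ×1, e (λ-bound) ×1, c (λ-bound) ×0
left-to-right use order: d, a, e
typing: well-typed — term : P -> P
summary: ordered ✗ | linear ✗ | affine ✓ | relevant ✗ | unrestricted ✓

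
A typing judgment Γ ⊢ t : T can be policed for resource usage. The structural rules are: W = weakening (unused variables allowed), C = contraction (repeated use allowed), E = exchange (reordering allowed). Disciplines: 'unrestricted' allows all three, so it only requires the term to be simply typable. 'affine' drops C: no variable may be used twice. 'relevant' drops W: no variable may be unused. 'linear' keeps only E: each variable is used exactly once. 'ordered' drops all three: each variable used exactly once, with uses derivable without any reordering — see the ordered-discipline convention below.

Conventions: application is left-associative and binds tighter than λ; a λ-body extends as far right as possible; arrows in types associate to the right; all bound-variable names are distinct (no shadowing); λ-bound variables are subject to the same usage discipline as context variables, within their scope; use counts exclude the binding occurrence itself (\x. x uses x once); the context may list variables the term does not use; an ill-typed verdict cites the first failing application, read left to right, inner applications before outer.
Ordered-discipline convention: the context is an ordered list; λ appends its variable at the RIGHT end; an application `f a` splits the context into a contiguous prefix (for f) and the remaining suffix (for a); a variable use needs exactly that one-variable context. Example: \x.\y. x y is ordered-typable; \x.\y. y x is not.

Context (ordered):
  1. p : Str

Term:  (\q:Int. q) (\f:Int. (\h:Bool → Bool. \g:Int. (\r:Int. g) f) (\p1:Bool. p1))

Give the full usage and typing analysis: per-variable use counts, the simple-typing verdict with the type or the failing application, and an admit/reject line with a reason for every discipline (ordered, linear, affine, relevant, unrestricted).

counts: p=0; q (λ-bound)=1; f (λ-bound)=1; h (λ-bound)=0; g (λ-bound)=1; r (λ-bound)=0; p1 (λ-bound)=1
left-to-right use order: q, g, f, p1
typing: ill-typed: argument of type Int → Int → Int where Int is required
ordered: ✗, fails simple typing
linear: ✗, a type mismatch blocks all five
affine: ✗, the type mismatch rejects it
relevant: ✗, not simply typable
unrestricted: ✗, fails simple typing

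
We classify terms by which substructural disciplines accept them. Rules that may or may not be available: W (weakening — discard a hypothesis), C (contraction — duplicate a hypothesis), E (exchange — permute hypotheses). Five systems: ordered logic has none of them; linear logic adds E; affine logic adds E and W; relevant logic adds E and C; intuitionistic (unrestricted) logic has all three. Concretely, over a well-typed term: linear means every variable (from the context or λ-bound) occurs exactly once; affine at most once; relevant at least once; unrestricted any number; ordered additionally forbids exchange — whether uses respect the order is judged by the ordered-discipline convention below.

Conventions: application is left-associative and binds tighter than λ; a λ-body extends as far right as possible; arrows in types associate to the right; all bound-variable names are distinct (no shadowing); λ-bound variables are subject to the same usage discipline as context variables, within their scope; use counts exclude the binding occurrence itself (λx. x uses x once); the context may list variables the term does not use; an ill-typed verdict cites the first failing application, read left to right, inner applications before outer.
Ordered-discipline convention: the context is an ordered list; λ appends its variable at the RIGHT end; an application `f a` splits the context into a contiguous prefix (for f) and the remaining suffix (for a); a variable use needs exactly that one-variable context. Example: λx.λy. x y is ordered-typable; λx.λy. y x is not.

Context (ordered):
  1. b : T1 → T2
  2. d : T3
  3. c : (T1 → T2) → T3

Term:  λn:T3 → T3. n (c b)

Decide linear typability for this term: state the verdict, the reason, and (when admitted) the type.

no — d never used (weakening)
usage: b ×1, d ×0, c ×1, n (bound) ×1
order of uses: n, c, b
typing: well-typed — term : (T3 → T3) → T3
summary: ordered ✗ | linear ✗ | affine ✓ | relevant ✗ | unrestricted ✓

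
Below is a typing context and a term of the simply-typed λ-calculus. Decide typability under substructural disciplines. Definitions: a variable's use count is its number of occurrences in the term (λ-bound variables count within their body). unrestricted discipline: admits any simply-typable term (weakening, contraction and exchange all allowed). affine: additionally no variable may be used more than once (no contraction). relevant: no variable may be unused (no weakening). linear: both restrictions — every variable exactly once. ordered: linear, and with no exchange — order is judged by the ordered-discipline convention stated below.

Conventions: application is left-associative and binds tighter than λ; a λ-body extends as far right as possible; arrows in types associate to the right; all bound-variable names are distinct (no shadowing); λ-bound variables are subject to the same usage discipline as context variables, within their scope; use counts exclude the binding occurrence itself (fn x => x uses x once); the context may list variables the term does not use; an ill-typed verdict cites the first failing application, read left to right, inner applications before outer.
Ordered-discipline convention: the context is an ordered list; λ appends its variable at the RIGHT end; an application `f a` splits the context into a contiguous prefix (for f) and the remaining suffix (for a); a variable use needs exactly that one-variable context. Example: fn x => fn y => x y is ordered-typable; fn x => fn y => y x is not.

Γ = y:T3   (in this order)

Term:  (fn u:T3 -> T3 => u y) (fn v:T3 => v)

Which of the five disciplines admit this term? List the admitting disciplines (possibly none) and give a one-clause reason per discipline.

admitted by: linear, affine, relevant, unrestricted
usage: y ×1, u (λ-bound) ×1, v (λ-bound) ×1
uses in reading order: u, y, v
typing: well-typed — term : T3
ordered: ✗, needs exchange: uses follow u, y, v
linear: ✓, y, u, v: one use apiece
affine: ✓, at most one use each (y, u, v)
relevant: ✓, none of y, u, v goes unused
unrestricted: ✓, typability at T3 is all that's needed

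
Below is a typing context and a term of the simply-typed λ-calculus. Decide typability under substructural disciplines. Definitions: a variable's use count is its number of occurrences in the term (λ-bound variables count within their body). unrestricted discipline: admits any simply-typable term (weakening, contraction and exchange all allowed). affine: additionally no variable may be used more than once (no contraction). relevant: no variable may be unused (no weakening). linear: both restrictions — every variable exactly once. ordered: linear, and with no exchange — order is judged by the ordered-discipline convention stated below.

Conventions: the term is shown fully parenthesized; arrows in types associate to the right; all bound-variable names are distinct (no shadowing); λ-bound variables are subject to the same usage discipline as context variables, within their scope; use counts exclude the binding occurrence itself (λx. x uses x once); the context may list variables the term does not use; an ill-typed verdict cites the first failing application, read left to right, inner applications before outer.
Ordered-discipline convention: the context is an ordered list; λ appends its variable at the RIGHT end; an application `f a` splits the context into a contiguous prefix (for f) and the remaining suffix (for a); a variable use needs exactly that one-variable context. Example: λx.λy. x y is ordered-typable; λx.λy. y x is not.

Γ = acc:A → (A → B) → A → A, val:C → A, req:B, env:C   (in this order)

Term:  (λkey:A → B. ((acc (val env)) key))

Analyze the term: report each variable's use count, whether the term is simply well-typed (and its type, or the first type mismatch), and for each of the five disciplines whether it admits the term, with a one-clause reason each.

use counts: acc ×1, val ×1, req ×0, env ×1, key (bound) ×1
left-to-right use order: acc, val, env, key
typing: ✓ — (A → B) → A → A
ordered: ✗, req never used (weakening)
linear: ✗, req never used (weakening)
affine: ✓, none of acc, val, req, env, key used more than once
relevant: ✗, req never used (weakening)
unrestricted: ✓, typability at (A → B) → A → A is all that's needed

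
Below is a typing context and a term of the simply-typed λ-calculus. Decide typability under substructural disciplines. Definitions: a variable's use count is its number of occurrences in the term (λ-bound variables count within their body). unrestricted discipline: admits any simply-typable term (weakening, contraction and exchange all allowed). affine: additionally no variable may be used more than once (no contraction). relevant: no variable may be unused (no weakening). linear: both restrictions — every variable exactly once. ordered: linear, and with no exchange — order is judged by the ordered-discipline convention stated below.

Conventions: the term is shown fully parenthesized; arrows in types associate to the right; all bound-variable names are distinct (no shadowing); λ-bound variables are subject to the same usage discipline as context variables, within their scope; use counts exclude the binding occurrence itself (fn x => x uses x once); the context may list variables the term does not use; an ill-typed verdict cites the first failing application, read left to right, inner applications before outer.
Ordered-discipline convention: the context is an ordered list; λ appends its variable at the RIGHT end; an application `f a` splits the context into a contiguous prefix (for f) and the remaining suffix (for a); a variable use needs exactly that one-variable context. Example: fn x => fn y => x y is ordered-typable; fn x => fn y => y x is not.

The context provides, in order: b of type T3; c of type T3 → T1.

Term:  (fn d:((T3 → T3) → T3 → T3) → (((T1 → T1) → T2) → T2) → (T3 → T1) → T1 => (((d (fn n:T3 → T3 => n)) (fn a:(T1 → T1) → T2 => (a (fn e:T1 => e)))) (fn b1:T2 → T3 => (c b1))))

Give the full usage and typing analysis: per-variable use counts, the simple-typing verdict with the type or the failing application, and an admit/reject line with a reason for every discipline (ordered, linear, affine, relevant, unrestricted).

counts: b: 0, c: 1, d [bound]: 1, n [bound]: 1, a [bound]: 1, e [bound]: 1, b1 [bound]: 1
use order (left to right): d, n, a, e, c, b1
typing: ill-typed: a function awaiting T3 gets T2 → T3
ordered ✗ (not simply typable)
linear ✗ (fails simple typing)
affine ✗ (a type mismatch blocks all five)
relevant ✗ (the type mismatch rejects it)
unrestricted ✗ (not simply typable)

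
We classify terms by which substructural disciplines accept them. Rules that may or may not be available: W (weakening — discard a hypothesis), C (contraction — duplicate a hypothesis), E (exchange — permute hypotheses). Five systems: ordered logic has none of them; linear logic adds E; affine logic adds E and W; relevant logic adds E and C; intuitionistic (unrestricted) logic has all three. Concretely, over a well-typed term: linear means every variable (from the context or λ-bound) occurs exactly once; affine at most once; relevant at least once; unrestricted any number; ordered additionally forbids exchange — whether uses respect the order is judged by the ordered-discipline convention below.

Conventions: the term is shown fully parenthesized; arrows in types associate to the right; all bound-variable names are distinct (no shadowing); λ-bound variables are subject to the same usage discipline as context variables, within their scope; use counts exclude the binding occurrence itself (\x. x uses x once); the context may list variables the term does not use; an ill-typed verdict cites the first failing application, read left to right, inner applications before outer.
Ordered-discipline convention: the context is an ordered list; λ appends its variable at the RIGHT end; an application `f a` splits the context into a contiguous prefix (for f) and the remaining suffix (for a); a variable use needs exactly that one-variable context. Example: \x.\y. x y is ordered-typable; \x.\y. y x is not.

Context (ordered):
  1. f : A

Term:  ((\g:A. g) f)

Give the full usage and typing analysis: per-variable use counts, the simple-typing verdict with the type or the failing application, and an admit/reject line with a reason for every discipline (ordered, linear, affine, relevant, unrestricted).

variable uses: f: 1, g (λ-bound): 1
order of uses: g, f
typing: well-typed — term : A
ordered ✓ (f, g: once each, no exchange needed)
linear ✓ (single use per variable (f, g))
affine ✓ (at most one use each (f, g))
relevant ✓ (f, g: all used, weakening unneeded)
unrestricted ✓ (typability at A is all that's needed)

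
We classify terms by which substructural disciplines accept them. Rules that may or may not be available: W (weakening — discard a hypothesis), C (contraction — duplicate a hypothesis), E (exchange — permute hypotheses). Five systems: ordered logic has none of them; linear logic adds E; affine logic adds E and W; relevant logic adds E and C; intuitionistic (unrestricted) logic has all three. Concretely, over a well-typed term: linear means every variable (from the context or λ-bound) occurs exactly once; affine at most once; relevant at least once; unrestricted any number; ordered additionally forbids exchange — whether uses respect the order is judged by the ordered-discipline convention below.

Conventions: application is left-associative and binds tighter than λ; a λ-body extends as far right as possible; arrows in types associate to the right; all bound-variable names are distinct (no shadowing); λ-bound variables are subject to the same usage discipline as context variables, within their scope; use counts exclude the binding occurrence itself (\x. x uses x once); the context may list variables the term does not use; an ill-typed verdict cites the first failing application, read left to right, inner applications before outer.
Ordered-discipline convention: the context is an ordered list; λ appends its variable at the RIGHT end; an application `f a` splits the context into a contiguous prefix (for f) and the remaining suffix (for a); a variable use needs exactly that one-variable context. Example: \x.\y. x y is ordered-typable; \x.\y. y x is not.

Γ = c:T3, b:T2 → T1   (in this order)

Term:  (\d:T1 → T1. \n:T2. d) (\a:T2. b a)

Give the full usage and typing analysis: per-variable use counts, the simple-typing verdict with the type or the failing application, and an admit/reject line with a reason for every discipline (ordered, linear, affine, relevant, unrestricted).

variable uses: c: 0, b: 1, d (bound): 1, n (bound): 0, a (bound): 1
order of uses: d, b, a
typing: ill-typed: argument of type T2 → T1 where T1 → T1 is required
ordered: ✗ — a type mismatch blocks all five
linear: ✗ — the type mismatch rejects it
affine: ✗ — not simply typable
relevant: ✗ — fails simple typing
unrestricted: ✗ — a type mismatch blocks all five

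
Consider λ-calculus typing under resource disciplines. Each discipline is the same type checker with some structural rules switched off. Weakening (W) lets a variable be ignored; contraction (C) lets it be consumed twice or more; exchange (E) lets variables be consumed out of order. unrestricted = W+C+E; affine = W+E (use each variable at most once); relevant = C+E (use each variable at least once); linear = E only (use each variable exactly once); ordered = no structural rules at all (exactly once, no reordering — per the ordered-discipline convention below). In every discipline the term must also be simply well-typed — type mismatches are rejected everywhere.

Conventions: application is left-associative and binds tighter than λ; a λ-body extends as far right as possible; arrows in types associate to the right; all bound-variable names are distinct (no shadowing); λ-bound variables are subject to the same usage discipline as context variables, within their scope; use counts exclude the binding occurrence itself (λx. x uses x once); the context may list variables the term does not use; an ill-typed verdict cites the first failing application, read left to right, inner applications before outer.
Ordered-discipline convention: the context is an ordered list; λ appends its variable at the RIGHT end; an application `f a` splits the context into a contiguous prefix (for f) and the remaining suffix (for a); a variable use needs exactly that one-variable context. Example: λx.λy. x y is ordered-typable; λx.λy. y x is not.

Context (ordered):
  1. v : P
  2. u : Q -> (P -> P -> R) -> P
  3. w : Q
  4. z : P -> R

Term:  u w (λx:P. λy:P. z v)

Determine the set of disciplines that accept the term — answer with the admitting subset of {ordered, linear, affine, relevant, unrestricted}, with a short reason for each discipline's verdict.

admitting disciplines: affine, unrestricted
use counts: v: 1, u: 1, w: 1, z: 1, x [bound]: 0, y [bound]: 0
left-to-right use order: u, w, z, v
typing: the term checks, with type P
ordered: ✗ — needs weakening: x, y unused
linear: ✗ — needs weakening: x, y unused
affine: ✓ — none of v, u, w, z, x, y used more than once
relevant: ✗ — needs weakening: x, y unused
unrestricted: ✓ — typability at P is all that's needed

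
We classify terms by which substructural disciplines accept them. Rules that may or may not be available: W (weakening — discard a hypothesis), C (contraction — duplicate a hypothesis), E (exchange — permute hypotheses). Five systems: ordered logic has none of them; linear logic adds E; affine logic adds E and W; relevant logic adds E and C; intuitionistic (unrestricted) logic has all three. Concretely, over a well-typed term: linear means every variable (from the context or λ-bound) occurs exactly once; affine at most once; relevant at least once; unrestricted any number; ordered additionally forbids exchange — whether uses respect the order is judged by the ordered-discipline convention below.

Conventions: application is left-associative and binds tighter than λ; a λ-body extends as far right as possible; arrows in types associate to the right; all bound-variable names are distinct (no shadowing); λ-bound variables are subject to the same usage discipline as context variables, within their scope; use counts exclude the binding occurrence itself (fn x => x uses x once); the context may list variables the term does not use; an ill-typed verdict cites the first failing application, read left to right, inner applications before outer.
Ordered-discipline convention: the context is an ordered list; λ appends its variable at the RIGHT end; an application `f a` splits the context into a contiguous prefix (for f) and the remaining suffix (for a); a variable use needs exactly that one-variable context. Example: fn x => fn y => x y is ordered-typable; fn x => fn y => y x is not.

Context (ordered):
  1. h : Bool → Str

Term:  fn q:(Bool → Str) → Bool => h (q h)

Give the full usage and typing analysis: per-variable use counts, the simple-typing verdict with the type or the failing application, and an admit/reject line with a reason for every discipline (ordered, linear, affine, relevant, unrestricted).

variable uses: h ×2, q (λ-bound) ×1
uses in reading order: h, q, h
typing: well-typed — term : ((Bool → Str) → Bool) → Str
ordered: ✗ — needs contraction — h ×2
linear: ✗ — needs contraction — h ×2
affine: ✗ — needs contraction — h ×2
relevant: ✓ — at least one use each (h, q)
unrestricted: ✓ — typability at ((Bool → Str) → Bool) → Str is all that's needed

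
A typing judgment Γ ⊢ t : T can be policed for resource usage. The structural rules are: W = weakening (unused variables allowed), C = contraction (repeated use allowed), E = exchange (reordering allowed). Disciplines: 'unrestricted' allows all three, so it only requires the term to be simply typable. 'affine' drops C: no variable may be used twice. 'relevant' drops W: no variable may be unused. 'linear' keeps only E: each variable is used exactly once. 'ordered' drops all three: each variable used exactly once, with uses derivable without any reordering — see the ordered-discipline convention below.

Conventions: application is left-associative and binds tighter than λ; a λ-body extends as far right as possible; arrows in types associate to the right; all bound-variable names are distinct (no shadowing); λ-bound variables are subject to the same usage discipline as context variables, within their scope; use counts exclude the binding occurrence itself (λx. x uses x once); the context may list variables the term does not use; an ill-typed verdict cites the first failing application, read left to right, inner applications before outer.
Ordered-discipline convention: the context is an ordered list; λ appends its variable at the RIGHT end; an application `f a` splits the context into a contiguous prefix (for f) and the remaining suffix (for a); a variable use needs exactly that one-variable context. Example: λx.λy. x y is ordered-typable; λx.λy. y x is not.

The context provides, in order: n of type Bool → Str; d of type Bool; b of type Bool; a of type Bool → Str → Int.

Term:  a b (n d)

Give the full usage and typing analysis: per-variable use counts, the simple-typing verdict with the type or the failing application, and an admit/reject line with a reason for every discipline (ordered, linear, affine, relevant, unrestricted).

variable uses: n: 1; d: 1; b: 1; a: 1
order of uses: a, b, n, d
typing: the term checks, with type Int
ordered ✗ (no contiguous prefix/suffix split fits a, b, n, d)
linear ✓ (n, d, b, a: one use apiece)
affine ✓ (at most one use each (n, d, b, a))
relevant ✓ (at least one use each (n, d, b, a))
unrestricted ✓ (simply typable at Int; W, C, E all held)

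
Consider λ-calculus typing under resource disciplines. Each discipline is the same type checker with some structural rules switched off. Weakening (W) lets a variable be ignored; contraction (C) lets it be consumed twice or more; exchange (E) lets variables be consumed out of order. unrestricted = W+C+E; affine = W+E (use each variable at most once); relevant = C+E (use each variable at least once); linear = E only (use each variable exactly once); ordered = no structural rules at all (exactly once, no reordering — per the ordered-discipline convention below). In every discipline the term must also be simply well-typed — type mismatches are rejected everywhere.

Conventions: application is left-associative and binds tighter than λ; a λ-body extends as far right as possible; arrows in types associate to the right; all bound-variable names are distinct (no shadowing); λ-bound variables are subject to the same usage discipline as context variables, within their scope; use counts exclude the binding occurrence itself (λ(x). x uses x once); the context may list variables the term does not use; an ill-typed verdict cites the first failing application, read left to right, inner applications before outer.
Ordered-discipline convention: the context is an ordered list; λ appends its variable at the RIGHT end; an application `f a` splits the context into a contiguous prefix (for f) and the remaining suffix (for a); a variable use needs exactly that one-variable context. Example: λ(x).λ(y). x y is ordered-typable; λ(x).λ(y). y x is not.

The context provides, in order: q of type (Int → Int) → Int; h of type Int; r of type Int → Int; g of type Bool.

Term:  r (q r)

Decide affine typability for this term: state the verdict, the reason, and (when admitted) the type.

no — r ×2 used more than once (contraction)
usage: q: 1×; h: 0×; r: 2×; g: 0×
uses in reading order: r, q, r
typing: ✓ — Int
across the five disciplines: ordered ✗; linear ✗; affine ✗; relevant ✗; unrestricted ✓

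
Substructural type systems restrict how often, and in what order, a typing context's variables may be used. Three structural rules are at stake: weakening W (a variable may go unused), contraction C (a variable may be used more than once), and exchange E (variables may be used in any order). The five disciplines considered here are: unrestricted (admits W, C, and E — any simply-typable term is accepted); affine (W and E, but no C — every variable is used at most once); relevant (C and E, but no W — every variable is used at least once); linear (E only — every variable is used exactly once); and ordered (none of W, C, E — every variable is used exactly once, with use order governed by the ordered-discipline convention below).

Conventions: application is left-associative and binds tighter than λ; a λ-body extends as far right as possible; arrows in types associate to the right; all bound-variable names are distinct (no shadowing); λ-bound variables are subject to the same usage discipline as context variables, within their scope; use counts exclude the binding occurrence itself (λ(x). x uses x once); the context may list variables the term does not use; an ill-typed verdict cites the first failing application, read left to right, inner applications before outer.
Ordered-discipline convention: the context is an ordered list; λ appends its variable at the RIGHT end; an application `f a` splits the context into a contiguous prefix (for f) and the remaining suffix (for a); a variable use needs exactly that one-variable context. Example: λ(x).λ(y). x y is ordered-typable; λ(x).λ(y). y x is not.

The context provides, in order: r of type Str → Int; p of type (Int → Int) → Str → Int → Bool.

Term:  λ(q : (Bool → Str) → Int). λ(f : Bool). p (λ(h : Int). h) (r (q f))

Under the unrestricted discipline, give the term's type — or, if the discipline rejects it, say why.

not well-typed under unrestricted — the type mismatch rejects it
variable uses: r ×1; p ×1; q [bound] ×1; f [bound] ×1; h [bound] ×1
use order (left to right): p, h, r, q, f
typing: ill-typed: a function awaiting Bool → Str gets Bool
all disciplines: ordered ✗ | linear ✗ | affine ✗ | relevant ✗ | unrestricted ✗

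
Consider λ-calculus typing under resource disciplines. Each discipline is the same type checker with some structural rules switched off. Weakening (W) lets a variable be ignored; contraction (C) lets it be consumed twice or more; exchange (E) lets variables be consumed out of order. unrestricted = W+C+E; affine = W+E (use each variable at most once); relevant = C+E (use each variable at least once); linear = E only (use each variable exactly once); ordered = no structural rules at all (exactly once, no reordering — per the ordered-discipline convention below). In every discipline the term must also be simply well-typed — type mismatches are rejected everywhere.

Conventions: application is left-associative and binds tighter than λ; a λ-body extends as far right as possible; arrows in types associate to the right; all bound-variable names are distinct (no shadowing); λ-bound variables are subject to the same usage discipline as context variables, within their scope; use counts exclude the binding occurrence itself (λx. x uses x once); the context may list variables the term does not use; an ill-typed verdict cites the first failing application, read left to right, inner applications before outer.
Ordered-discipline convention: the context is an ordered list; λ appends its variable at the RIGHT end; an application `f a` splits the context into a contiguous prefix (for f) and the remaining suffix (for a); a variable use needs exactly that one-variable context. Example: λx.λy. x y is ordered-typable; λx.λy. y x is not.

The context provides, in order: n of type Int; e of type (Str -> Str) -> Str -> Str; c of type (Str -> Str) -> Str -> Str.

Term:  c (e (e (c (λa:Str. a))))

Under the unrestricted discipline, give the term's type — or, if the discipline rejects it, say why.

term : Str -> Str
use counts: n=0; e=2; c=2; a (λ-bound)=1
uses in reading order: c, e, e, c, a
typing: well-typed at Str -> Str
per-discipline verdicts: ordered ✗ · linear ✗ · affine ✗ · relevant ✗ · unrestricted ✓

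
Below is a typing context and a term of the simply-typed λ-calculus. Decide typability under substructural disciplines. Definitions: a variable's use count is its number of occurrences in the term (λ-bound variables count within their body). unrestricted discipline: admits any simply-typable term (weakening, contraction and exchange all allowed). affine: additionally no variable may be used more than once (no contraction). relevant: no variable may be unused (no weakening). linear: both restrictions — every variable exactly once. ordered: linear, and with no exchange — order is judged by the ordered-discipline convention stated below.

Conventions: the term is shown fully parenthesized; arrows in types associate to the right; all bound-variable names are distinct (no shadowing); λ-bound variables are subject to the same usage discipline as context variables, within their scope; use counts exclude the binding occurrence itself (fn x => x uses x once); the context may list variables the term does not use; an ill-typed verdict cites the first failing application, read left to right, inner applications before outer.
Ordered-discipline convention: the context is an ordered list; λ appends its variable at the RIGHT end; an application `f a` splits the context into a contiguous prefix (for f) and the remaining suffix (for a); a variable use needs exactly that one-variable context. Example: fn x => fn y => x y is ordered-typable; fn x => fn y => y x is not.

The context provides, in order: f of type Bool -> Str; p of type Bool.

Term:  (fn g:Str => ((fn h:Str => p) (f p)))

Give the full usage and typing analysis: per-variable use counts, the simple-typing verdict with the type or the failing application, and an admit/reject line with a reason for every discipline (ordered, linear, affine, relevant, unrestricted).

variable uses: f=1, p=2, g [bound]=0, h [bound]=0
uses in reading order: p, f, p
typing: the term checks, with type Str -> Bool
ordered ✗ (needs contraction — p ×2; g, h left unused)
linear ✗ (needs contraction — p ×2; g, h left unused)
affine ✗ (needs contraction — p ×2)
relevant ✗ (g, h left unused)
unrestricted ✓ (typability at Str -> Bool is all that's needed)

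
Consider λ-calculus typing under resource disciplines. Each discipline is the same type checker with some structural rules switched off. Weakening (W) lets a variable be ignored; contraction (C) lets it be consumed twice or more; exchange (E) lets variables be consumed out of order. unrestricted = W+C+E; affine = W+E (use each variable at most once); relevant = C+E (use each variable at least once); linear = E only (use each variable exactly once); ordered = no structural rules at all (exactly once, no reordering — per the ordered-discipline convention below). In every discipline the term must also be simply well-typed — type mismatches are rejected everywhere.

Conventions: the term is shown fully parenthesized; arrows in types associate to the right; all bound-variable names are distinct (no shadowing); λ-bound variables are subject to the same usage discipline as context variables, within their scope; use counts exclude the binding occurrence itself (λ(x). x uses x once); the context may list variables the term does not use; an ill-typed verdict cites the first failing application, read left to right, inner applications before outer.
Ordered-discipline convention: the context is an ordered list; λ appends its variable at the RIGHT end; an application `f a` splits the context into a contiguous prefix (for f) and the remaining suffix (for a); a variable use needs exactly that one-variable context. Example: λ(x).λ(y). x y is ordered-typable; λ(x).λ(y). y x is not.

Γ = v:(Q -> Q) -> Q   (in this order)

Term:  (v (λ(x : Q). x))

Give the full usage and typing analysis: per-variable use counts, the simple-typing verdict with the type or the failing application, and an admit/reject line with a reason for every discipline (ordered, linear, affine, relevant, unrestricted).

use counts: v ×1, x (λ-bound) ×1
uses in reading order: v, x
typing: well-typed — term : Q
ordered ✓ (v, x: once each, no exchange needed)
linear ✓ (v, x: one use apiece)
affine ✓ (at most one use each (v, x))
relevant ✓ (at least one use each (v, x))
unrestricted ✓ (simply typable at Q; W, C, E all held)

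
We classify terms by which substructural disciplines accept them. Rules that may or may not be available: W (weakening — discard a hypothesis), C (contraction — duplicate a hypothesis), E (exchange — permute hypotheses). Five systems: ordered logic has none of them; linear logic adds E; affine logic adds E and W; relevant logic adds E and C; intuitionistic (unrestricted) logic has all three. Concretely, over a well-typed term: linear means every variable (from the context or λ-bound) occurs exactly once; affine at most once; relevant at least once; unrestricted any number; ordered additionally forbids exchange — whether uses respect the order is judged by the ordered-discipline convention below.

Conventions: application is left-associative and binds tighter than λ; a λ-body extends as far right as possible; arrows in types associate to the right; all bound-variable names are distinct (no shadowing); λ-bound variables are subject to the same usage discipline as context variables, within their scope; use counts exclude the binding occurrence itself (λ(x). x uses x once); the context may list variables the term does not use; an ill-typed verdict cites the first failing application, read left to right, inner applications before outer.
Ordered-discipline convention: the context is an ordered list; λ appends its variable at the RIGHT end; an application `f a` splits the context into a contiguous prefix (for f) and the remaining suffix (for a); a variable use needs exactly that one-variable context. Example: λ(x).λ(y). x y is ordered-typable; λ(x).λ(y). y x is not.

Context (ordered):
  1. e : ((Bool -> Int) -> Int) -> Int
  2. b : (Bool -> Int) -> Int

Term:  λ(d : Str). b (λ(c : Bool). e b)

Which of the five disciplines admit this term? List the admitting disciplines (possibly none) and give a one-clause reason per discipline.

admitting disciplines: unrestricted
usage: e=1; b=2; d [bound]=0; c [bound]=0
use order (left to right): b, e, b
typing: the term checks, with type Str -> Int
ordered ✗ (b ×2 used more than once (contraction); d, c left unused)
linear ✗ (b ×2 used more than once (contraction); d, c left unused)
affine ✗ (b ×2 used more than once (contraction))
relevant ✗ (d, c left unused)
unrestricted ✓ (typability at Str -> Int is all that's needed)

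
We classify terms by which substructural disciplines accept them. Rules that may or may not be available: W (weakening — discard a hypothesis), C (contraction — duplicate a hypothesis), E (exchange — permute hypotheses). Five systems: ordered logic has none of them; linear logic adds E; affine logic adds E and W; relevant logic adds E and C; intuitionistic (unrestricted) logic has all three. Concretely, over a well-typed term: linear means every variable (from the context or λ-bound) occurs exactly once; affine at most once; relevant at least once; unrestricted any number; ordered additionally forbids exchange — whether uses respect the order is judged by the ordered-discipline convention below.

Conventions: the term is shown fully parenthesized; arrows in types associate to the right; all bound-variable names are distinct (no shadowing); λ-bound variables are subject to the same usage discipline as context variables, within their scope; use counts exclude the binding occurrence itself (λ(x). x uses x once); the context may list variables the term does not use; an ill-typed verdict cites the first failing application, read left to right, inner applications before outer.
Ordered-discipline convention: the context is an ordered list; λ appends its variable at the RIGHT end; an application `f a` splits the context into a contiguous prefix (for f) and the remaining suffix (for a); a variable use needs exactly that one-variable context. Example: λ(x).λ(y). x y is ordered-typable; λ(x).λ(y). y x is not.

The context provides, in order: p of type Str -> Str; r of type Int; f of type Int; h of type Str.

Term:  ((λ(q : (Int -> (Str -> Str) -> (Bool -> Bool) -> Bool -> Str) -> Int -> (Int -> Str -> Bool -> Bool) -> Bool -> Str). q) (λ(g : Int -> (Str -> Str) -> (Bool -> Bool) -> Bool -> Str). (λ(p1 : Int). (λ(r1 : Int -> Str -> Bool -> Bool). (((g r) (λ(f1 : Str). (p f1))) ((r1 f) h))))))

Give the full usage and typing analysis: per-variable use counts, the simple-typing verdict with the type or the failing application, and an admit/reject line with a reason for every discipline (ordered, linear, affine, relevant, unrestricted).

usage: p ×1; r ×1; f ×1; h ×1; q (λ-bound) ×1; g (λ-bound) ×1; p1 (λ-bound) ×0; r1 (λ-bound) ×1; f1 (λ-bound) ×1
use order (left to right): q, g, r, p, f1, r1, f, h
typing: well-typed — term : (Int -> (Str -> Str) -> (Bool -> Bool) -> Bool -> Str) -> Int -> (Int -> Str -> Bool -> Bool) -> Bool -> Str
ordered: ✗, p1 never used (weakening)
linear: ✗, p1 never used (weakening)
affine: ✓, p, r, f, h, q, g, p1, r1, f1: no repeats, contraction unneeded
relevant: ✗, p1 never used (weakening)
unrestricted: ✓, typability at (Int -> (Str -> Str) -> (Bool -> Bool) -> Bool -> Str) -> Int -> (Int -> Str -> Bool -> Bool) -> Bool -> Str is all that's needed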